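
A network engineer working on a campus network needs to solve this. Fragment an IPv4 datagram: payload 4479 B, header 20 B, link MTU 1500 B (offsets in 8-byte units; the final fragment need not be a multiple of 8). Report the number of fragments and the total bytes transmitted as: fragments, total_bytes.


Max data per non-final fragment = floor((MTU - header)/8)*8 = floor((1500 - 20)/8)*8 = floor(1480/8)*8 = 1480 B
Final fragment needs no 8-byte alignment: it can carry up to MTU - header = 1480 B
Non-final fragments needed = ceil((payload - 1480) / 1480) = ceil(2999/1480) = ceil(2.0264) = 3
Number of fragments = 3 + 1 = 4
Fragment sizes (data): 3 * 1480 B + 39 B (last, 39 <= 1480 OK)
Total bytes sent = payload + n_frags * header = 4479 + 4*20 = 4479 + 80 = 4559 B

4, 4559


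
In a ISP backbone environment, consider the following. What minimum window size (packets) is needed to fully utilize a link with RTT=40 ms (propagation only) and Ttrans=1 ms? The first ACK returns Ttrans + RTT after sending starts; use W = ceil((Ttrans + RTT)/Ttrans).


Given: Ttrans = 1 ms, RTT = 40 ms (= 2 * Tprop, Tprop = 20 ms)
Time until first ACK returns = Ttrans + RTT = 1 + 40 = 41 ms
Need W * Ttrans >= Ttrans + RTT  ->  W >= (Ttrans + RTT) / Ttrans
(Ttrans + RTT) / Ttrans = 41 / 1 = 41
W_min = ceil(41) = 41

41


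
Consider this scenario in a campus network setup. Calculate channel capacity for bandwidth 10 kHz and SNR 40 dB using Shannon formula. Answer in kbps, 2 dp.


Given: B = 10 kHz, SNR = 40 dB
SNR linear = 10^(40/10) = 10000
1 + SNR = 10001
log2(10001) = 13.2878566418
C = 10 * 1000 * 13.2878566418 = 132878.5664 bps
C = 132.878566 kbps -> 132.88 kbps (2 dp)

132.88


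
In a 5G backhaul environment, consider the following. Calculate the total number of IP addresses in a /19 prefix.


Given: CIDR prefix /19
Host bits = 32 - 19 = 13
Total addresses = 2^13 = 8192

8192


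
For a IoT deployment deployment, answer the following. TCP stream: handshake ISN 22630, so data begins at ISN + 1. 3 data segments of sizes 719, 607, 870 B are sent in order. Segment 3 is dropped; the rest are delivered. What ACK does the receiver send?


SYN uses sequence number 22630; first data byte = ISN + 1 = 22631.
Segment 1: SEQ = 22631, len = 719 B, covers [22631, 23349]
Segment 2: SEQ = 23350, len = 607 B, covers [23350, 23956]
Segment 3: SEQ = 23957, len = 870 B, covers [23957, 24826] [LOST]
In-order data received: bytes [22631, 23956] (segments 1..2).
Segment 3 missing -> gap begins at byte 23957.
Cumulative ACK = next expected in-order byte = 22631 + 719 + 607 = 23957

23957


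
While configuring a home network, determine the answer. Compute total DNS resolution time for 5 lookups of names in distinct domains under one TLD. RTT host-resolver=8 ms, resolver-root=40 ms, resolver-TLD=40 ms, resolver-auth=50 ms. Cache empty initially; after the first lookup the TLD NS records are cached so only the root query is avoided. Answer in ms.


Lookup 1 (cold cache): local + root + TLD + auth = 8 + 40 + 40 + 50 = 138 ms
Lookups 2..5 (TLD NS cached -> skip root; new domain -> still ask TLD and auth): local + TLD + auth = 8 + 40 + 50 = 98 ms each
Remaining 4 lookups: 4 * 98 = 392 ms
Total = 138 + 392 = 530 ms

530


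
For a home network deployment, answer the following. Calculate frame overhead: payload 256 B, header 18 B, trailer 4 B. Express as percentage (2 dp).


Given: payload = 256 B, header = 18 B, trailer = 4 B
Overhead bytes = header + trailer = 18 + 4 = 22
Total frame = payload + overhead = 256 + 22 = 278
Overhead % = 22 / 278 * 100 = 7.9137% -> 7.91% (2 dp)

7.91


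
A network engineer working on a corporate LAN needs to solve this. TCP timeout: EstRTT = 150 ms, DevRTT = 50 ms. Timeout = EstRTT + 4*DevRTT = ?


Given: EstRTT = 150 ms, DevRTT = 50 ms
Timeout = EstRTT + 4 * DevRTT
4 * DevRTT = 4 * 50 = 200
Timeout = 150 + 200 = 350 ms

350


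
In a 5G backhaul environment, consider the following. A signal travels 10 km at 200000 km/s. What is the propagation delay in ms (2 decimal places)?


Given: distance = 10 km, speed = 200000 km/s
Delay = distance / speed = 10 / 200000 seconds
Delay in ms = 10 * 1000 / 200000
Delay = 0.0500 ms
Rounded to 2 dp = 0.05 ms

0.05


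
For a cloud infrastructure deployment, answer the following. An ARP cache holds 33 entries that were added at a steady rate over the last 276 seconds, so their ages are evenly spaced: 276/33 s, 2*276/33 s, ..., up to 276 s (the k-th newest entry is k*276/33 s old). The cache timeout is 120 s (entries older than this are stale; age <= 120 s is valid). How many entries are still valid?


Ages are k * 276/33 s for k = 1..33 (spacing = 8.3636 s).
Entry k is valid iff k * 276/33 <= 120 iff k <= 33 * 120 / 276 = 14.3478
n_valid = floor(14.3478) = 14
(n_stale = 33 - 14 = 19)

14


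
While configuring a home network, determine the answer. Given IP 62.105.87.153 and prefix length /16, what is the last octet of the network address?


Given: IP = 62.105.87.153, prefix = /16
Subnet mask = 255.255.0.0
Last octet of IP: 153
Last octet of mask: 0
Network last octet = 153 AND 0 = 0

0


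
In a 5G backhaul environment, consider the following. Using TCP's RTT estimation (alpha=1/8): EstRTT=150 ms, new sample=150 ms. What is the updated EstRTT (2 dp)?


Given: EstRTT = 150 ms, SampleRTT = 150 ms, alpha = 1/8
New EstRTT = (1 - alpha) * EstRTT + alpha * SampleRTT
(7/8) * 150 = 131.25
(1/8) * 150 = 18.75
New EstRTT = 131.25 + 18.75 = 150 ms -> 150.00 ms (2 dp)

150.00


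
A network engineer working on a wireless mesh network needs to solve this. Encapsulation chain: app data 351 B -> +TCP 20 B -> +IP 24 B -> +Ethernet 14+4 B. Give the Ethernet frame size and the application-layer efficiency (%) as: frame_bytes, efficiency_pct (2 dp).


TCP segment = 351 + 20 = 371 B
IP packet = 371 + 24 = 395 B
Ethernet frame = 395 + 14 + 4 = 413 B
Efficiency = app / frame = 351 / 413 = 0.849879 = 84.9879% -> 84.99% (2 dp)

413, 84.99


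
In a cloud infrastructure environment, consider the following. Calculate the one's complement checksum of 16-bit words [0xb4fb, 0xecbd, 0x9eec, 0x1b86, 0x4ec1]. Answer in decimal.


Given words: [0xb4fb, 0xecbd, 0x9eec, 0x1b86, 0x4ec1]
Step 1: Sum all words
Raw sum = 46331 + 60605 + 40684 + 7046 + 20161 = 174827
Step 2: Fold carry: (43755 + 2) = 43757
One's complement = ~43757 & 0xFFFF = 21778

21778


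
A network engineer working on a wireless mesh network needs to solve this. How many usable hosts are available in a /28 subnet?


Given: subnet mask /28
Host bits = 32 - 28 = 4
Total addresses = 2^4 = 16
Usable hosts = 16 - 2 (network + broadcast) = 14

14


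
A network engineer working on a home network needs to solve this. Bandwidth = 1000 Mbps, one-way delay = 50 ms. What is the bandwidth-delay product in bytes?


Given: bandwidth = 1000 Mbps, delay = 50 ms
BDP in bits = 1000 * 10^6 * 50 / 1000
BDP in bits = 50000000
BDP in bytes = 50000000 / 8 = 6250000

6250000


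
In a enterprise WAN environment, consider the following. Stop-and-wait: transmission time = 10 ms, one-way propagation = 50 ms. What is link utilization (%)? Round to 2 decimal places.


Given: Ttrans = 10 ms, Tprop = 50 ms
RTT = 2 * Tprop = 2 * 50 = 100 ms
U = Ttrans / (Ttrans + RTT)
U = 10 / (10 + 100)
U = 10 / 110 = 0.090909
U% = 9.09%

9.09


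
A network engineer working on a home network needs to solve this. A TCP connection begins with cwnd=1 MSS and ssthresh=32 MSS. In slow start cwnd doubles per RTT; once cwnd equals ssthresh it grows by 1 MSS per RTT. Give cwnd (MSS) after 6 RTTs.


RTT 0: cwnd = 1 MSS (initial)
RTT 1: cwnd = 2 MSS (slow start, doubled)
RTT 2: cwnd = 4 MSS (slow start, doubled)
RTT 3: cwnd = 8 MSS (slow start, doubled)
RTT 4: cwnd = 16 MSS (slow start, doubled)
RTT 5: cwnd = 32 MSS (slow start, doubled)
RTT 6: cwnd = 33 MSS (congestion avoidance, +1)

33


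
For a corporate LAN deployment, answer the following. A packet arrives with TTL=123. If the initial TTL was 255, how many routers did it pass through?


Given: initial TTL = 255, received TTL = 123
Hops = initial TTL - received TTL
Hops = 255 - 123 = 132

132


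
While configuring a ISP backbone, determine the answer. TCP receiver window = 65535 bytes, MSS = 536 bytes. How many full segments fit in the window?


Given: RWND = 65535 bytes, MSS = 536 bytes
Full segments = floor(RWND / MSS)
Full segments = floor(65535 / 536)
Full segments = floor(122.2668) = 122

122


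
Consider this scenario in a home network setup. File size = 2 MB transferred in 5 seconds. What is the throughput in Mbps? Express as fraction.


Given: file = 2 MB, time = 5 s
File in Mb = 2 * 8 = 16 Mb
Throughput = 16 / 5 Mbps
Throughput = 16/5 Mbps

16/5


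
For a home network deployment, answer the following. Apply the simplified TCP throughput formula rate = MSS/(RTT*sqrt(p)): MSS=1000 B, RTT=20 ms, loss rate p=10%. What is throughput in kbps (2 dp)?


Given: MSS = 1000 bytes, RTT = 20 ms, loss = 10%
RTT in seconds = 20 / 1000 = 0.02
Loss rate = 10% = 0.1
sqrt(loss) = sqrt(0.1) = 0.316227766017
Throughput (bytes/s) = 1000 / (0.02 * 0.316227766017) = 158113.8830
Throughput (kbps) = 158113.8830 * 8 / 1000 = 1264.911064 -> 1264.91 kbps (2 dp)

1264.91


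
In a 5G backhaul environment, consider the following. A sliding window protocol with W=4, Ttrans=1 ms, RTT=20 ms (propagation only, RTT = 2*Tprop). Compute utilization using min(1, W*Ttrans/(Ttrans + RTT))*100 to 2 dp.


Given: W = 4, Ttrans = 1 ms, RTT = 20 ms (= 2 * Tprop, Tprop = 10 ms)
Cycle time = Ttrans + RTT = 1 + 20 = 21 ms (first packet sent until its ACK returns)
W * Ttrans = 4 * 1 = 4 ms of sending per cycle
W * Ttrans / (Ttrans + RTT) = 4 / 21 = 0.190476
U = min(1, 0.190476) = 0.190476
U% = 19.05%

19.05


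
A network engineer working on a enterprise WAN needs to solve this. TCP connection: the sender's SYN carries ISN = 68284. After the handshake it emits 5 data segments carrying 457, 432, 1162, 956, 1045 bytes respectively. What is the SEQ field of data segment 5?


The SYN occupies sequence number ISN = 68284, so the first data byte is ISN + 1 = 68285.
SEQ of data segment i = (ISN + 1) + sum of payload sizes of segments 1..i-1.
Segment 1: SEQ = 68285, payload = 457 bytes
Segment 2: SEQ = 68742, payload = 432 bytes
Segment 3: SEQ = 69174, payload = 1162 bytes
Segment 4: SEQ = 70336, payload = 956 bytes
Segment 5: SEQ = 71292, payload = 1045 bytes
SEQ of segment 5 = 68285 + 457 + 432 + 1162 + 956 = 71292

71292


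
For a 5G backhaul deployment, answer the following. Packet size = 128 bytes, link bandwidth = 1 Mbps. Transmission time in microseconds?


Given: packet = 128 bytes, bandwidth = 1 Mbps
Packet in bits = 128 * 8 = 1024 bits
Bandwidth = 1 * 10^6 = 1000000 bps
Time = 1024 / 1000000 seconds
Time in us = 1024 * 10^6 / 1000000 = 1024

1024


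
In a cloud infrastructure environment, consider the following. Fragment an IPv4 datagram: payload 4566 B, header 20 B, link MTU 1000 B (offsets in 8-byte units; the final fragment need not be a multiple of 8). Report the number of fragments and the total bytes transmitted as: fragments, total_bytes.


Max data per non-final fragment = floor((MTU - header)/8)*8 = floor((1000 - 20)/8)*8 = floor(980/8)*8 = 976 B
Final fragment needs no 8-byte alignment: it can carry up to MTU - header = 980 B
Non-final fragments needed = ceil((payload - 980) / 976) = ceil(3586/976) = ceil(3.6742) = 4
Number of fragments = 4 + 1 = 5
Fragment sizes (data): 4 * 976 B + 662 B (last, 662 <= 980 OK)
Total bytes sent = payload + n_frags * header = 4566 + 5*20 = 4566 + 100 = 4666 B

5, 4666


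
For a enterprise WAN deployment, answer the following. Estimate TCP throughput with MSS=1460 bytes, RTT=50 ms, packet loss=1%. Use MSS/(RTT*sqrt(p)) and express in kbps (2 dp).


Given: MSS = 1460 bytes, RTT = 50 ms, loss = 1%
RTT in seconds = 50 / 1000 = 0.05
Loss rate = 1% = 0.01
sqrt(loss) = sqrt(0.01) = 0.1
Throughput (bytes/s) = 1460 / (0.05 * 0.1) = 292000.0000
Throughput (kbps) = 292000.0000 * 8 / 1000 = 2336.000000 -> 2336.00 kbps (2 dp)

2336.00


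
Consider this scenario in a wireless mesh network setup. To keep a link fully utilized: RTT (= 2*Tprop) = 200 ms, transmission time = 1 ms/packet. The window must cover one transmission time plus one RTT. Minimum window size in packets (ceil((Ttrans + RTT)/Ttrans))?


Given: Ttrans = 1 ms, RTT = 200 ms (= 2 * Tprop, Tprop = 100 ms)
Time until first ACK returns = Ttrans + RTT = 1 + 200 = 201 ms
Need W * Ttrans >= Ttrans + RTT  ->  W >= (Ttrans + RTT) / Ttrans
(Ttrans + RTT) / Ttrans = 201 / 1 = 201
W_min = ceil(201) = 201

201


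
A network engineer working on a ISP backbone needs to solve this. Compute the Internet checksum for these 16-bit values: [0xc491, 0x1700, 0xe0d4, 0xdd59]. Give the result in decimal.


Given words: [0xc491, 0x1700, 0xe0d4, 0xdd59]
Step 1: Sum all words
Raw sum = 50321 + 5888 + 57556 + 56665 = 170430
Step 2: Fold carry: (39358 + 2) = 39360
One's complement = ~39360 & 0xFFFF = 26175

26175


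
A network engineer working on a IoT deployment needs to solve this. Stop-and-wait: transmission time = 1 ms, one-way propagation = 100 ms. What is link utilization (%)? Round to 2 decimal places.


Given: Ttrans = 1 ms, Tprop = 100 ms
RTT = 2 * Tprop = 2 * 100 = 200 ms
U = Ttrans / (Ttrans + RTT)
U = 1 / (1 + 200)
U = 1 / 201 = 0.004975
U% = 0.50%

0.50


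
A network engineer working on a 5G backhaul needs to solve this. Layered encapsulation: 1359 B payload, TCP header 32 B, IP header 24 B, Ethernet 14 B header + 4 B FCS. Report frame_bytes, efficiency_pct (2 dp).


TCP segment = 1359 + 32 = 1391 B
IP packet = 1391 + 24 = 1415 B
Ethernet frame = 1415 + 14 + 4 = 1433 B
Efficiency = app / frame = 1359 / 1433 = 0.948360 = 94.8360% -> 94.84% (2 dp)

1433, 94.84


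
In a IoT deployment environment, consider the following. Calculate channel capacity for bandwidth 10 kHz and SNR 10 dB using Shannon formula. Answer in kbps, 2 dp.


Given: B = 10 kHz, SNR = 10 dB
SNR linear = 10^(10/10) = 10
1 + SNR = 11
log2(11) = 3.4594316186
C = 10 * 1000 * 3.4594316186 = 34594.3162 bps
C = 34.594316 kbps -> 34.59 kbps (2 dp)

34.59


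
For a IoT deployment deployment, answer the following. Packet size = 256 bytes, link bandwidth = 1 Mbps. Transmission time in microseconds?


Given: packet = 256 bytes, bandwidth = 1 Mbps
Packet in bits = 256 * 8 = 2048 bits
Bandwidth = 1 * 10^6 = 1000000 bps
Time = 2048 / 1000000 seconds
Time in us = 2048 * 10^6 / 1000000 = 2048

2048


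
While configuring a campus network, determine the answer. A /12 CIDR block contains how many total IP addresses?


Given: CIDR prefix /12
Host bits = 32 - 12 = 20
Total addresses = 2^20 = 1048576

1048576


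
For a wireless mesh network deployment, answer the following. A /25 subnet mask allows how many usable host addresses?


Given: subnet mask /25
Host bits = 32 - 25 = 7
Total addresses = 2^7 = 128
Usable hosts = 128 - 2 (network + broadcast) = 126

126


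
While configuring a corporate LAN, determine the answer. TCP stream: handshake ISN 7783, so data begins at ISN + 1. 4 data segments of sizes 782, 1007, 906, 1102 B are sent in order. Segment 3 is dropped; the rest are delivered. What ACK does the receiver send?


SYN uses sequence number 7783; first data byte = ISN + 1 = 7784.
Segment 1: SEQ = 7784, len = 782 B, covers [7784, 8565]
Segment 2: SEQ = 8566, len = 1007 B, covers [8566, 9572]
Segment 3: SEQ = 9573, len = 906 B, covers [9573, 10478] [LOST]
Segment 4: SEQ = 10479, len = 1102 B, covers [10479, 11580]
In-order data received: bytes [7784, 9572] (segments 1..2).
Segment 3 missing -> gap begins at byte 9573; later segments buffered out of order.
Cumulative ACK = next expected in-order byte = 7784 + 782 + 1007 = 9573

9573


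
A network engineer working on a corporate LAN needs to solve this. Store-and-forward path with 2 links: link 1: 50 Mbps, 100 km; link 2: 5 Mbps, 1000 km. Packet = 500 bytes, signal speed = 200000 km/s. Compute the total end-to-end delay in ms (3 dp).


Packet = 500 bytes = 4000 bits. Store-and-forward: sum (t_trans + t_prop) per link.
Link 1: t_trans = 4000/(50*10^6) s = 0.0800 ms; t_prop = 100/200000 s = 0.5000 ms; subtotal = 0.5800 ms
Link 2: t_trans = 4000/(5*10^6) s = 0.8000 ms; t_prop = 1000/200000 s = 5.0000 ms; subtotal = 5.8000 ms
End-to-end = 0.5800 + 5.8000 = 6.3800 ms -> 6.380 ms (3 dp)

6.380


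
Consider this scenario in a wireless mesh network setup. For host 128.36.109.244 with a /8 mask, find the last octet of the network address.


Given: IP = 128.36.109.244, prefix = /8
Subnet mask = 255.0.0.0
Last octet of IP: 244
Last octet of mask: 0
Network last octet = 244 AND 0 = 0

0


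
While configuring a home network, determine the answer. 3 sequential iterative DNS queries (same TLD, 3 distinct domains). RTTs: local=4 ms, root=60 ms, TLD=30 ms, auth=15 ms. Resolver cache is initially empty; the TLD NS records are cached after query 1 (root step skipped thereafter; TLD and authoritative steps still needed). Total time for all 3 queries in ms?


Lookup 1 (cold cache): local + root + TLD + auth = 4 + 60 + 30 + 15 = 109 ms
Lookups 2..3 (TLD NS cached -> skip root; new domain -> still ask TLD and auth): local + TLD + auth = 4 + 30 + 15 = 49 ms each
Remaining 2 lookups: 2 * 49 = 98 ms
Total = 109 + 98 = 207 ms

207


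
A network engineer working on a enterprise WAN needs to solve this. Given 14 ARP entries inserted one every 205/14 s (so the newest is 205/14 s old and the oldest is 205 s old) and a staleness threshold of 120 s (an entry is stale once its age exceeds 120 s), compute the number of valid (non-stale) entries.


Ages are k * 205/14 s for k = 1..14 (spacing = 14.6429 s).
Entry k is valid iff k * 205/14 <= 120 iff k <= 14 * 120 / 205 = 8.1951
n_valid = floor(8.1951) = 8
(n_stale = 14 - 8 = 6)

8


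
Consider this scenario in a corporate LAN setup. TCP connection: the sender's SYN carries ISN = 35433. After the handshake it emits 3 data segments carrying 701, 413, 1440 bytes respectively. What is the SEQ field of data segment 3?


The SYN occupies sequence number ISN = 35433, so the first data byte is ISN + 1 = 35434.
SEQ of data segment i = (ISN + 1) + sum of payload sizes of segments 1..i-1.
Segment 1: SEQ = 35434, payload = 701 bytes
Segment 2: SEQ = 36135, payload = 413 bytes
Segment 3: SEQ = 36548, payload = 1440 bytes
SEQ of segment 3 = 35434 + 701 + 413 = 36548

36548


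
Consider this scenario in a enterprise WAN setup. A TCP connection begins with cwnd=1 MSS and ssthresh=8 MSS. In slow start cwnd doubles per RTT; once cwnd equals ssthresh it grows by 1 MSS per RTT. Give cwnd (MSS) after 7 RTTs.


RTT 0: cwnd = 1 MSS (initial)
RTT 1: cwnd = 2 MSS (slow start, doubled)
RTT 2: cwnd = 4 MSS (slow start, doubled)
RTT 3: cwnd = 8 MSS (slow start, doubled)
RTT 4: cwnd = 9 MSS (congestion avoidance, +1)
RTT 5: cwnd = 10 MSS (congestion avoidance, +1)
RTT 6: cwnd = 11 MSS (congestion avoidance, +1)
RTT 7: cwnd = 12 MSS (congestion avoidance, +1)

12


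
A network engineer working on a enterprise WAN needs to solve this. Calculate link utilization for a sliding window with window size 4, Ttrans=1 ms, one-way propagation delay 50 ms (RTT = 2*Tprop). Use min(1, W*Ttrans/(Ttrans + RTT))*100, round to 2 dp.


Given: W = 4, Ttrans = 1 ms, RTT = 100 ms (= 2 * Tprop, Tprop = 50 ms)
Cycle time = Ttrans + RTT = 1 + 100 = 101 ms (first packet sent until its ACK returns)
W * Ttrans = 4 * 1 = 4 ms of sending per cycle
W * Ttrans / (Ttrans + RTT) = 4 / 101 = 0.039604
U = min(1, 0.039604) = 0.039604
U% = 3.96%

3.96


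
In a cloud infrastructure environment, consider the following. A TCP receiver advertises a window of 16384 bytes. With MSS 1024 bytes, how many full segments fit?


Given: RWND = 16384 bytes, MSS = 1024 bytes
Full segments = floor(RWND / MSS)
Full segments = floor(16384 / 1024)
Full segments = floor(16.0) = 16

16


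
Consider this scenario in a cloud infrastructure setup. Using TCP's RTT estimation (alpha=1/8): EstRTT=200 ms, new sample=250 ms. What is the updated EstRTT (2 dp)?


Given: EstRTT = 200 ms, SampleRTT = 250 ms, alpha = 1/8
New EstRTT = (1 - alpha) * EstRTT + alpha * SampleRTT
(7/8) * 200 = 175
(1/8) * 250 = 31.25
New EstRTT = 175 + 31.25 = 206.25 ms -> 206.25 ms (2 dp)

206.25


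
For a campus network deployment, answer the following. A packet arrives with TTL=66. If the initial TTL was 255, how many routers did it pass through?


Given: initial TTL = 255, received TTL = 66
Hops = initial TTL - received TTL
Hops = 255 - 66 = 189

189


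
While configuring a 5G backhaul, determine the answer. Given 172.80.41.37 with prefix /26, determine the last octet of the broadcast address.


Given: IP = 172.80.41.37, prefix = /26
Host bits = 32 - 26 = 6
Network last octet = 37 AND mask = 0
Host part size = 2^6 - 1 = 63
Broadcast last octet = 0 OR 63 = 63

63


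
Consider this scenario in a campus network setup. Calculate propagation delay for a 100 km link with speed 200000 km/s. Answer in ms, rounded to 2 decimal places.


Given: distance = 100 km, speed = 200000 km/s
Delay = distance / speed = 100 / 200000 seconds
Delay in ms = 100 * 1000 / 200000
Delay = 0.5000 ms
Rounded to 2 dp = 0.50 ms

0.50


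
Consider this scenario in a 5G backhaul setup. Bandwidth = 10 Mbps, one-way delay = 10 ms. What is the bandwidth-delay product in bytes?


Given: bandwidth = 10 Mbps, delay = 10 ms
BDP in bits = 10 * 10^6 * 10 / 1000
BDP in bits = 100000
BDP in bytes = 100000 / 8 = 12500

12500


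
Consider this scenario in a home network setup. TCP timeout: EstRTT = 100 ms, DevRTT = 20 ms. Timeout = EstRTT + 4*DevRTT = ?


Given: EstRTT = 100 ms, DevRTT = 20 ms
Timeout = EstRTT + 4 * DevRTT
4 * DevRTT = 4 * 20 = 80
Timeout = 100 + 80 = 180 ms

180


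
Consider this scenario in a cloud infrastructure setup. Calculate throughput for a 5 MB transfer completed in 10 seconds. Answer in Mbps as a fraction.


Given: file = 5 MB, time = 10 s
File in Mb = 5 * 8 = 40 Mb
Throughput = 40 / 10 Mbps
Throughput = 4 Mbps

4


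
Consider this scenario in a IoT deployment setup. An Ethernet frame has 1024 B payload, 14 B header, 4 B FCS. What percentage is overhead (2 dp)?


Given: payload = 1024 B, header = 14 B, trailer = 4 B
Overhead bytes = header + trailer = 14 + 4 = 18
Total frame = payload + overhead = 1024 + 18 = 1042
Overhead % = 18 / 1042 * 100 = 1.7274% -> 1.73% (2 dp)

1.73


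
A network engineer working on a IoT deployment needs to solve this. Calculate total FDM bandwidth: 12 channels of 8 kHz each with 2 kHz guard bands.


Given: 12 channels, 8 kHz each, guard = 2 kHz
Channel bandwidth = 12 * 8 = 96 kHz
Guard bands = 11 gaps * 2 kHz = 22 kHz
Total = 96 + 22 = 118 kHz

118


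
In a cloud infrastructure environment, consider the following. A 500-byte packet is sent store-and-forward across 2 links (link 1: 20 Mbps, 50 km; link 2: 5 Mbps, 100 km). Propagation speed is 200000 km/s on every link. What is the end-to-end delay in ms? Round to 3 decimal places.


Packet = 500 bytes = 4000 bits. Store-and-forward: sum (t_trans + t_prop) per link.
Link 1: t_trans = 4000/(20*10^6) s = 0.2000 ms; t_prop = 50/200000 s = 0.2500 ms; subtotal = 0.4500 ms
Link 2: t_trans = 4000/(5*10^6) s = 0.8000 ms; t_prop = 100/200000 s = 0.5000 ms; subtotal = 1.3000 ms
End-to-end = 0.4500 + 1.3000 = 1.7500 ms -> 1.750 ms (3 dp)

1.750


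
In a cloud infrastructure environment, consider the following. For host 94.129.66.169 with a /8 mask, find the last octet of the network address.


Given: IP = 94.129.66.169, prefix = /8
Subnet mask = 255.0.0.0
Last octet of IP: 169
Last octet of mask: 0
Network last octet = 169 AND 0 = 0

0


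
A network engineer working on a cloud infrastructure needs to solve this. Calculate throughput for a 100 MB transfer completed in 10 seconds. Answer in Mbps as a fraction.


Given: file = 100 MB, time = 10 s
File in Mb = 100 * 8 = 800 Mb
Throughput = 800 / 10 Mbps
Throughput = 80 Mbps

80


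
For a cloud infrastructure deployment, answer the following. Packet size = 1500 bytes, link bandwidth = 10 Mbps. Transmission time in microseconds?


Given: packet = 1500 bytes, bandwidth = 10 Mbps
Packet in bits = 1500 * 8 = 12000 bits
Bandwidth = 10 * 10^6 = 10000000 bps
Time = 12000 / 10000000 seconds
Time in us = 12000 * 10^6 / 10000000 = 1200

1200


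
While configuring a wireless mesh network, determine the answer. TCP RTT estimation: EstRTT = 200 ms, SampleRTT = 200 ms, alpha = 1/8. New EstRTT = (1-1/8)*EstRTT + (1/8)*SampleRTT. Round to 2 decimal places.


Given: EstRTT = 200 ms, SampleRTT = 200 ms, alpha = 1/8
New EstRTT = (1 - alpha) * EstRTT + alpha * SampleRTT
(7/8) * 200 = 175
(1/8) * 200 = 25
New EstRTT = 175 + 25 = 200 ms -> 200.00 ms (2 dp)

200.00


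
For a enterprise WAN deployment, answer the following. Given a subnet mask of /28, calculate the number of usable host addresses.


Given: subnet mask /28
Host bits = 32 - 28 = 4
Total addresses = 2^4 = 16
Usable hosts = 16 - 2 (network + broadcast) = 14

14


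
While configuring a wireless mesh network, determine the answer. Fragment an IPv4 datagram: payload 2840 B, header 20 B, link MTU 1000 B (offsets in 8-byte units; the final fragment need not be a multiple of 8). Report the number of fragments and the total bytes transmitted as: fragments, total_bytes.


Max data per non-final fragment = floor((MTU - header)/8)*8 = floor((1000 - 20)/8)*8 = floor(980/8)*8 = 976 B
Final fragment needs no 8-byte alignment: it can carry up to MTU - header = 980 B
Non-final fragments needed = ceil((payload - 980) / 976) = ceil(1860/976) = ceil(1.9057) = 2
Number of fragments = 2 + 1 = 3
Fragment sizes (data): 2 * 976 B + 888 B (last, 888 <= 980 OK)
Total bytes sent = payload + n_frags * header = 2840 + 3*20 = 2840 + 60 = 2900 B

3, 2900


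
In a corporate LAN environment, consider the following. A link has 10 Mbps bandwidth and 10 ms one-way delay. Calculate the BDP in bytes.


Given: bandwidth = 10 Mbps, delay = 10 ms
BDP in bits = 10 * 10^6 * 10 / 1000
BDP in bits = 100000
BDP in bytes = 100000 / 8 = 12500

12500


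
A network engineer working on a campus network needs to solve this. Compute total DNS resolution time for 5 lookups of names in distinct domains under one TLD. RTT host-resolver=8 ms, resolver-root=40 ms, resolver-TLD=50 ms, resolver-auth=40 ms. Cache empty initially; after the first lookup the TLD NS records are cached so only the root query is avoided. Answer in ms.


Lookup 1 (cold cache): local + root + TLD + auth = 8 + 40 + 50 + 40 = 138 ms
Lookups 2..5 (TLD NS cached -> skip root; new domain -> still ask TLD and auth): local + TLD + auth = 8 + 50 + 40 = 98 ms each
Remaining 4 lookups: 4 * 98 = 392 ms
Total = 138 + 392 = 530 ms

530


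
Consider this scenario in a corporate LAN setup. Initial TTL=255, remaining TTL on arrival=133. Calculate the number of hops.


Given: initial TTL = 255, received TTL = 133
Hops = initial TTL - received TTL
Hops = 255 - 133 = 122

122


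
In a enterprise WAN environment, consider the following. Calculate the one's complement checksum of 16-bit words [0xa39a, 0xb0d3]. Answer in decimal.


Given words: [0xa39a, 0xb0d3]
Step 1: Sum all words
Raw sum = 41882 + 45267 = 87149
Step 2: Fold carry: (21613 + 1) = 21614
One's complement = ~21614 & 0xFFFF = 43921

43921


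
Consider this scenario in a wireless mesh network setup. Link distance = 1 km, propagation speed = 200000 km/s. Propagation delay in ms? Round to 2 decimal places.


Given: distance = 1 km, speed = 200000 km/s
Delay = distance / speed = 1 / 200000 seconds
Delay in ms = 1 * 1000 / 200000
Delay = 0.0050 ms
Rounded to 2 dp = 0.01 ms

0.01


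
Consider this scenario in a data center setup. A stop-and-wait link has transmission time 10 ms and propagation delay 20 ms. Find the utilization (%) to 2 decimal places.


Given: Ttrans = 10 ms, Tprop = 20 ms
RTT = 2 * Tprop = 2 * 20 = 40 ms
U = Ttrans / (Ttrans + RTT)
U = 10 / (10 + 40)
U = 10 / 50 = 0.2
U% = 20.00%

20.00


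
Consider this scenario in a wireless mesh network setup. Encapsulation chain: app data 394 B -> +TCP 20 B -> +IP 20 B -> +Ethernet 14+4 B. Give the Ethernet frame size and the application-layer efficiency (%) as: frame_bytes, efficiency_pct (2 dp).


TCP segment = 394 + 20 = 414 B
IP packet = 414 + 20 = 434 B
Ethernet frame = 434 + 14 + 4 = 452 B
Efficiency = app / frame = 394 / 452 = 0.871681 = 87.1681% -> 87.17% (2 dp)

452, 87.17


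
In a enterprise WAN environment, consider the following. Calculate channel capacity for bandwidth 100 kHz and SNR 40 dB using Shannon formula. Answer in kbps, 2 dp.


Given: B = 100 kHz, SNR = 40 dB
SNR linear = 10^(40/10) = 10000
1 + SNR = 10001
log2(10001) = 13.2878566418
C = 100 * 1000 * 13.2878566418 = 1328785.6642 bps
C = 1328.785664 kbps -> 1328.79 kbps (2 dp)

1328.79


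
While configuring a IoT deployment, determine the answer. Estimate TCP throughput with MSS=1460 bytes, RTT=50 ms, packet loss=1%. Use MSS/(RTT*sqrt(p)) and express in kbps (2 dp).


Given: MSS = 1460 bytes, RTT = 50 ms, loss = 1%
RTT in seconds = 50 / 1000 = 0.05
Loss rate = 1% = 0.01
sqrt(loss) = sqrt(0.01) = 0.1
Throughput (bytes/s) = 1460 / (0.05 * 0.1) = 292000.0000
Throughput (kbps) = 292000.0000 * 8 / 1000 = 2336.000000 -> 2336.00 kbps (2 dp)

2336.00


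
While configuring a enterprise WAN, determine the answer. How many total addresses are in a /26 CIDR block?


Given: CIDR prefix /26
Host bits = 32 - 26 = 6
Total addresses = 2^6 = 64

64


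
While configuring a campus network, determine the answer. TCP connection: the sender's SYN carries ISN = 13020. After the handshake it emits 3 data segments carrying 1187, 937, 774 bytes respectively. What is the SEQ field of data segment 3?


The SYN occupies sequence number ISN = 13020, so the first data byte is ISN + 1 = 13021.
SEQ of data segment i = (ISN + 1) + sum of payload sizes of segments 1..i-1.
Segment 1: SEQ = 13021, payload = 1187 bytes
Segment 2: SEQ = 14208, payload = 937 bytes
Segment 3: SEQ = 15145, payload = 774 bytes
SEQ of segment 3 = 13021 + 1187 + 937 = 15145

15145


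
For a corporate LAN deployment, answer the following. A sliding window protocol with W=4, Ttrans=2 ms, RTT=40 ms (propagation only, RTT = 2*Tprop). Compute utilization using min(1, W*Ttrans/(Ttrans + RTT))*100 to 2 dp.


Given: W = 4, Ttrans = 2 ms, RTT = 40 ms (= 2 * Tprop, Tprop = 20 ms)
Cycle time = Ttrans + RTT = 2 + 40 = 42 ms (first packet sent until its ACK returns)
W * Ttrans = 4 * 2 = 8 ms of sending per cycle
W * Ttrans / (Ttrans + RTT) = 8 / 42 = 0.190476
U = min(1, 0.190476) = 0.190476
U% = 19.05%

19.05


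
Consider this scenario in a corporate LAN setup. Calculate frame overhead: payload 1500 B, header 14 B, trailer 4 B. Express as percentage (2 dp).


Given: payload = 1500 B, header = 14 B, trailer = 4 B
Overhead bytes = header + trailer = 14 + 4 = 18
Total frame = payload + overhead = 1500 + 18 = 1518
Overhead % = 18 / 1518 * 100 = 1.1858% -> 1.19% (2 dp)

1.19


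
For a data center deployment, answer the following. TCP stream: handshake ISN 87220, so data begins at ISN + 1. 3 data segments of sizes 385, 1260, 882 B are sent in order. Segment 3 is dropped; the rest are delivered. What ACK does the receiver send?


SYN uses sequence number 87220; first data byte = ISN + 1 = 87221.
Segment 1: SEQ = 87221, len = 385 B, covers [87221, 87605]
Segment 2: SEQ = 87606, len = 1260 B, covers [87606, 88865]
Segment 3: SEQ = 88866, len = 882 B, covers [88866, 89747] [LOST]
In-order data received: bytes [87221, 88865] (segments 1..2).
Segment 3 missing -> gap begins at byte 88866.
Cumulative ACK = next expected in-order byte = 87221 + 385 + 1260 = 88866

88866


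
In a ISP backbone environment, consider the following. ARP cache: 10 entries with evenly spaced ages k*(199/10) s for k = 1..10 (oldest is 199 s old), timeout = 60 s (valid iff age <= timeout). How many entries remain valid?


Ages are k * 199/10 s for k = 1..10 (spacing = 19.9000 s).
Entry k is valid iff k * 199/10 <= 60 iff k <= 10 * 60 / 199 = 3.0151
n_valid = floor(3.0151) = 3
(n_stale = 10 - 3 = 7)

3


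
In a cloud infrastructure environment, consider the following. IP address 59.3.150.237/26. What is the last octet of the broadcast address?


Given: IP = 59.3.150.237, prefix = /26
Host bits = 32 - 26 = 6
Network last octet = 237 AND mask = 192
Host part size = 2^6 - 1 = 63
Broadcast last octet = 192 OR 63 = 255

255


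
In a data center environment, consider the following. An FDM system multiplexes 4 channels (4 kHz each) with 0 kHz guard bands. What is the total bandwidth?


Given: 4 channels, 4 kHz each, guard = 0 kHz
Channel bandwidth = 4 * 4 = 16 kHz
Guard bands = 3 gaps * 0 kHz = 0 kHz
Total = 16 + 0 = 16 kHz

16


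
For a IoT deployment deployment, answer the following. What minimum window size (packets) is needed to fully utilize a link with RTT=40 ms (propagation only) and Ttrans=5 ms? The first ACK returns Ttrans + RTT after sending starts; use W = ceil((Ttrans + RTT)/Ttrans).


Given: Ttrans = 5 ms, RTT = 40 ms (= 2 * Tprop, Tprop = 20 ms)
Time until first ACK returns = Ttrans + RTT = 5 + 40 = 45 ms
Need W * Ttrans >= Ttrans + RTT  ->  W >= (Ttrans + RTT) / Ttrans
(Ttrans + RTT) / Ttrans = 45 / 5 = 9
W_min = ceil(9) = 9

9


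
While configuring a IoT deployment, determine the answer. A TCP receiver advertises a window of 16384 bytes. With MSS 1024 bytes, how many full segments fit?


Given: RWND = 16384 bytes, MSS = 1024 bytes
Full segments = floor(RWND / MSS)
Full segments = floor(16384 / 1024)
Full segments = floor(16.0) = 16

16


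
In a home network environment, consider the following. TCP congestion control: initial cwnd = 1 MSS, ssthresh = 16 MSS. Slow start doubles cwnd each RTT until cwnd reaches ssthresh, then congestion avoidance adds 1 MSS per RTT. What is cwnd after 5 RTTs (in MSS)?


RTT 0: cwnd = 1 MSS (initial)
RTT 1: cwnd = 2 MSS (slow start, doubled)
RTT 2: cwnd = 4 MSS (slow start, doubled)
RTT 3: cwnd = 8 MSS (slow start, doubled)
RTT 4: cwnd = 16 MSS (slow start, doubled)
RTT 5: cwnd = 17 MSS (congestion avoidance, +1)

17


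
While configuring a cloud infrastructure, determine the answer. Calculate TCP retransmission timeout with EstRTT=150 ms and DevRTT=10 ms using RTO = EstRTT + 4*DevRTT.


Given: EstRTT = 150 ms, DevRTT = 10 ms
Timeout = EstRTT + 4 * DevRTT
4 * DevRTT = 4 * 10 = 40
Timeout = 150 + 40 = 190 ms

190


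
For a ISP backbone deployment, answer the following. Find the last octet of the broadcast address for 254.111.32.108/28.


Given: IP = 254.111.32.108, prefix = /28
Host bits = 32 - 28 = 4
Network last octet = 108 AND mask = 96
Host part size = 2^4 - 1 = 15
Broadcast last octet = 96 OR 15 = 111

111


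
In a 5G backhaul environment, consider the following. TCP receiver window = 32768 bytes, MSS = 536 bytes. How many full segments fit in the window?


Given: RWND = 32768 bytes, MSS = 536 bytes
Full segments = floor(RWND / MSS)
Full segments = floor(32768 / 536)
Full segments = floor(61.1343) = 61

61


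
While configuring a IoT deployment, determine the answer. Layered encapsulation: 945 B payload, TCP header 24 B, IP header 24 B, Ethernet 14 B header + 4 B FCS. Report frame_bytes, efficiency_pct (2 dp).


TCP segment = 945 + 24 = 969 B
IP packet = 969 + 24 = 993 B
Ethernet frame = 993 + 14 + 4 = 1011 B
Efficiency = app / frame = 945 / 1011 = 0.934718 = 93.4718% -> 93.47% (2 dp)

1011, 93.47


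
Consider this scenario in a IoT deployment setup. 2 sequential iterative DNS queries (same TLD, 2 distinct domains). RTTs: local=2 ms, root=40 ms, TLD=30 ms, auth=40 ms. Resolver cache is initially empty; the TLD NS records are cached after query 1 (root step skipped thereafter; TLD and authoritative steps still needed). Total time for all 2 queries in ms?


Lookup 1 (cold cache): local + root + TLD + auth = 2 + 40 + 30 + 40 = 112 ms
Lookups 2..2 (TLD NS cached -> skip root; new domain -> still ask TLD and auth): local + TLD + auth = 2 + 30 + 40 = 72 ms each
Remaining 1 lookups: 1 * 72 = 72 ms
Total = 112 + 72 = 184 ms

184


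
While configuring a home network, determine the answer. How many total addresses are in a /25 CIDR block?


Given: CIDR prefix /25
Host bits = 32 - 25 = 7
Total addresses = 2^7 = 128

128


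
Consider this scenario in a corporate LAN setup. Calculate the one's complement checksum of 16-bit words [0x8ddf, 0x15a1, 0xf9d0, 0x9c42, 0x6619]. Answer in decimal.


Given words: [0x8ddf, 0x15a1, 0xf9d0, 0x9c42, 0x6619]
Step 1: Sum all words
Raw sum = 36319 + 5537 + 63952 + 40002 + 26137 = 171947
Step 2: Fold carry: (40875 + 2) = 40877
One's complement = ~40877 & 0xFFFF = 24658

24658


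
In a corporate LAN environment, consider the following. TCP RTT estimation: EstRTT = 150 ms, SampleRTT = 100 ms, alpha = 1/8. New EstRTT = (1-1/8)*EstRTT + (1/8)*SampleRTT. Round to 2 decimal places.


Given: EstRTT = 150 ms, SampleRTT = 100 ms, alpha = 1/8
New EstRTT = (1 - alpha) * EstRTT + alpha * SampleRTT
(7/8) * 150 = 131.25
(1/8) * 100 = 12.5
New EstRTT = 131.25 + 12.5 = 143.75 ms -> 143.75 ms (2 dp)

143.75


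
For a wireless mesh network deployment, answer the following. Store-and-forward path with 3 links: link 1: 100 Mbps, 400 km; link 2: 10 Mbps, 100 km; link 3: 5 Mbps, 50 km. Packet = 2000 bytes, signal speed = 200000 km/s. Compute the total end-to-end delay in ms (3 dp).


Packet = 2000 bytes = 16000 bits. Store-and-forward: sum (t_trans + t_prop) per link.
Link 1: t_trans = 16000/(100*10^6) s = 0.1600 ms; t_prop = 400/200000 s = 2.0000 ms; subtotal = 2.1600 ms
Link 2: t_trans = 16000/(10*10^6) s = 1.6000 ms; t_prop = 100/200000 s = 0.5000 ms; subtotal = 2.1000 ms
Link 3: t_trans = 16000/(5*10^6) s = 3.2000 ms; t_prop = 50/200000 s = 0.2500 ms; subtotal = 3.4500 ms
End-to-end = 2.1600 + 2.1000 + 3.4500 = 7.7100 ms -> 7.710 ms (3 dp)

7.710


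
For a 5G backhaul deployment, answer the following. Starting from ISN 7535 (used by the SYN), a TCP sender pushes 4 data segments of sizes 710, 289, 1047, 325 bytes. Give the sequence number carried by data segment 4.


The SYN occupies sequence number ISN = 7535, so the first data byte is ISN + 1 = 7536.
SEQ of data segment i = (ISN + 1) + sum of payload sizes of segments 1..i-1.
Segment 1: SEQ = 7536, payload = 710 bytes
Segment 2: SEQ = 8246, payload = 289 bytes
Segment 3: SEQ = 8535, payload = 1047 bytes
Segment 4: SEQ = 9582, payload = 325 bytes
SEQ of segment 4 = 7536 + 710 + 289 + 1047 = 9582

9582


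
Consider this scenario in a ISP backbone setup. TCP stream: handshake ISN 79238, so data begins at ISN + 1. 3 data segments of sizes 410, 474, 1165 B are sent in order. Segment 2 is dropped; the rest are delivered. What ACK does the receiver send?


SYN uses sequence number 79238; first data byte = ISN + 1 = 79239.
Segment 1: SEQ = 79239, len = 410 B, covers [79239, 79648]
Segment 2: SEQ = 79649, len = 474 B, covers [79649, 80122] [LOST]
Segment 3: SEQ = 80123, len = 1165 B, covers [80123, 81287]
In-order data received: bytes [79239, 79648] (segments 1..1).
Segment 2 missing -> gap begins at byte 79649; later segments buffered out of order.
Cumulative ACK = next expected in-order byte = 79239 + 410 = 79649

79649


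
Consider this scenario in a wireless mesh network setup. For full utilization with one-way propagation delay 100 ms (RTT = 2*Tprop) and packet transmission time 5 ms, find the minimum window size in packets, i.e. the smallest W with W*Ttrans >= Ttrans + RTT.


Given: Ttrans = 5 ms, RTT = 200 ms (= 2 * Tprop, Tprop = 100 ms)
Time until first ACK returns = Ttrans + RTT = 5 + 200 = 205 ms
Need W * Ttrans >= Ttrans + RTT  ->  W >= (Ttrans + RTT) / Ttrans
(Ttrans + RTT) / Ttrans = 205 / 5 = 41
W_min = ceil(41) = 41

41


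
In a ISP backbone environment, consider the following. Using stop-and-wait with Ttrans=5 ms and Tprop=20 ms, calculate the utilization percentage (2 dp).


Given: Ttrans = 5 ms, Tprop = 20 ms
RTT = 2 * Tprop = 2 * 20 = 40 ms
U = Ttrans / (Ttrans + RTT)
U = 5 / (5 + 40)
U = 5 / 45 = 0.111111
U% = 11.11%

11.11
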